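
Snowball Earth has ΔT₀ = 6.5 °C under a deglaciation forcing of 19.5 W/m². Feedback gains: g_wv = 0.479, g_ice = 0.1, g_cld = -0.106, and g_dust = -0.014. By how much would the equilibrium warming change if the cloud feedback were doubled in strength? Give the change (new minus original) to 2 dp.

Original: g = 0.459, ΔT = 6.5/(1−0.459) = 12.0148 °C.
With doubled cloud: g' = 0.353, ΔT' = 6.5/(1−0.353) = 10.0464 °C.
Change = 10.0464 − 12.0148 = -1.97 °C.

-1.97 °C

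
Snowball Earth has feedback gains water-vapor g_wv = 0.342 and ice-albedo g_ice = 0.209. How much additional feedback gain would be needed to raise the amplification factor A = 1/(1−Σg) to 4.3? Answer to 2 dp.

0.22

Current total gain = 0.551.
Target gain for A = 4.3: g* = 1 − 1/4.3 = 0.7674.
Additional gain needed = 0.7674 − 0.551 = 0.22.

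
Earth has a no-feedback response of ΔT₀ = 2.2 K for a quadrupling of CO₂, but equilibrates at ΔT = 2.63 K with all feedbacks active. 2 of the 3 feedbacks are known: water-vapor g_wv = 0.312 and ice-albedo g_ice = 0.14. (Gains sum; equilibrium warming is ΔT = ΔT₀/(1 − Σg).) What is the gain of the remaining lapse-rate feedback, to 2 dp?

-0.29

Amplification A = ΔT/ΔT₀ = 2.63/2.2 = 1.195.
Total gain g = 1 − 1/A = 1 − 1/1.195 = 0.1632.
Known gains sum to 0.312 + 0.14 = 0.452.
g_lr = 0.1632 − 0.452 = -0.29.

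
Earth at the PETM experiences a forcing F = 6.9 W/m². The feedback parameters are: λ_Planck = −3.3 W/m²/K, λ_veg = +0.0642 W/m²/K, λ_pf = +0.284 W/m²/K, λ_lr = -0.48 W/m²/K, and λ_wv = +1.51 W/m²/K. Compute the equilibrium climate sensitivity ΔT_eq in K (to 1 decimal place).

3.6 K

Net feedback parameter λ = (−3.3) + (+0.0642) + (+0.284) + (-0.48) + (+1.51) = -1.9218 W/m²/K.
ΔT = −F/λ = −6.9/(-1.9218) = 3.6 K.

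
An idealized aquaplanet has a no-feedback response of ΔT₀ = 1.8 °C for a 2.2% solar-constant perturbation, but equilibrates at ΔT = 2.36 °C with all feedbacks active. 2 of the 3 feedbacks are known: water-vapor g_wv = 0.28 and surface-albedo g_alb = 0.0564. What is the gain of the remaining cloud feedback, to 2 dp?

Amplification A = ΔT/ΔT₀ = 2.36/1.8 = 1.311.
Total gain g = 1 − 1/A = 1 − 1/1.311 = 0.2372.
Known gains sum to 0.28 + 0.0564 = 0.3364.
g_cld = 0.2372 − 0.3364 = -0.10.

-0.10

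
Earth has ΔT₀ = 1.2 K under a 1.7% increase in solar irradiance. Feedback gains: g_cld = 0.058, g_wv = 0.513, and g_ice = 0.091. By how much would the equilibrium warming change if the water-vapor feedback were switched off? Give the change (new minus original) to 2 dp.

Original: g = 0.662, ΔT = 1.2/(1−0.662) = 3.5503 K.
Without water-vapor: g' = 0.149, ΔT' = 1.2/(1−0.149) = 1.4101 K.
Change = 1.4101 − 3.5503 = -2.14 K.

-2.14 K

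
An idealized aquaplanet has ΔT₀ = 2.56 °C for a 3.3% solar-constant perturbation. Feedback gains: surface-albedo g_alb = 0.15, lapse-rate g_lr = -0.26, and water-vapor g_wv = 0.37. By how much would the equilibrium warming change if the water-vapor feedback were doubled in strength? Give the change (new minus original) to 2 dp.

3.46 °C

Original: g = 0.26, ΔT = 2.56/(1−0.26) = 3.4595 °C.
With doubled water-vapor: g' = 0.63, ΔT' = 2.56/(1−0.63) = 6.9189 °C.
Change = 6.9189 − 3.4595 = 3.46 °C.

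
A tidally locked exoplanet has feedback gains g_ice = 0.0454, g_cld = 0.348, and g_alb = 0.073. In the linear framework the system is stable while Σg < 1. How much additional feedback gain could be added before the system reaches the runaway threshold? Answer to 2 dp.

0.53

Current total gain = 0.0454 + 0.348 + 0.073 = 0.4664.
Margin to runaway = 1 − 0.4664 = 0.53.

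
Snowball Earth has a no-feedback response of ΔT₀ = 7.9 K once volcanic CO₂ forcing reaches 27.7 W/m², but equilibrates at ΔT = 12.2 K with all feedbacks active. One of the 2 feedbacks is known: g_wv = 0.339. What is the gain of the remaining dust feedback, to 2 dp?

0.01

Amplification A = ΔT/ΔT₀ = 12.2/7.9 = 1.544.
Total gain g = 1 − 1/A = 1 − 1/1.544 = 0.3523.
The known gain is 0.339.
g_dust = 0.3523 − 0.339 = 0.01.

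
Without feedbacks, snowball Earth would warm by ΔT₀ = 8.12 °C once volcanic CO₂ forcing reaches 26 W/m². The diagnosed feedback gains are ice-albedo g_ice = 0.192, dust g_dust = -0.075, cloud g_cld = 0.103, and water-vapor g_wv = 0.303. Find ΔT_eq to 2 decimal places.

17.02 °C

Total gain g = 0.192 − 0.075 + 0.103 + 0.303 = 0.523.
Amplification A = 1/(1 − 0.523) = 2.096.
ΔT = 8.12 × 2.096 = 17.02 °C.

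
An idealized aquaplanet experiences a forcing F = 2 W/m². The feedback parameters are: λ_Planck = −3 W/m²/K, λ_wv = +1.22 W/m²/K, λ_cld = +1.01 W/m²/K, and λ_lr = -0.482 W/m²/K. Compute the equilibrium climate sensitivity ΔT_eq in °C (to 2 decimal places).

Net feedback parameter λ = (−3) + (+1.22) + (+1.01) + (-0.482) = -1.252 W/m²/K.
ΔT = −F/λ = −2/(-1.252) = 1.60 °C.

1.60 °C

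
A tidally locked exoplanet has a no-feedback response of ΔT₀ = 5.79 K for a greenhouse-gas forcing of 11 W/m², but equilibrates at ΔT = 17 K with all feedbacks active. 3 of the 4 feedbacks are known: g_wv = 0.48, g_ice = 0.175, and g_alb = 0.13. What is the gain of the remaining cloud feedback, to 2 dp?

-0.13

Amplification A = ΔT/ΔT₀ = 17/5.79 = 2.936.
Total gain g = 1 − 1/A = 1 − 1/2.936 = 0.6594.
Known gains sum to 0.48 + 0.175 + 0.13 = 0.785.
g_cld = 0.6594 − 0.785 = -0.13.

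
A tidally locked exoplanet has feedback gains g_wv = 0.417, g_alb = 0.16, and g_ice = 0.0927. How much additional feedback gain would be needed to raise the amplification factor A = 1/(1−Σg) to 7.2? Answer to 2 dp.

0.19

Current total gain = 0.6697.
Target gain for A = 7.2: g* = 1 − 1/7.2 = 0.8611.
Additional gain needed = 0.8611 − 0.6697 = 0.19.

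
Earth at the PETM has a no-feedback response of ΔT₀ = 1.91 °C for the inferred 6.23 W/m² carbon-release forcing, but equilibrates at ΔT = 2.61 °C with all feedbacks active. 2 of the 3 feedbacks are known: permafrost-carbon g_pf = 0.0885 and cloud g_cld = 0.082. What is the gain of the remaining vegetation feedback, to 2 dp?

0.10

Amplification A = ΔT/ΔT₀ = 2.61/1.91 = 1.366.
Total gain g = 1 − 1/A = 1 − 1/1.366 = 0.2679.
Known gains sum to 0.0885 + 0.082 = 0.1705.
g_veg = 0.2679 − 0.1705 = 0.10.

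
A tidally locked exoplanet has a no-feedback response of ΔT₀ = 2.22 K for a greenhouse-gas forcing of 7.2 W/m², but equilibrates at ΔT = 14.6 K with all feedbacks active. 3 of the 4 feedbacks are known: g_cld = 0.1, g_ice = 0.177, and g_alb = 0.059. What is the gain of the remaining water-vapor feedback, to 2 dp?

Amplification A = ΔT/ΔT₀ = 14.6/2.22 = 6.577.
Total gain g = 1 − 1/A = 1 − 1/6.577 = 0.848.
Known gains sum to 0.1 + 0.177 + 0.059 = 0.336.
g_wv = 0.848 − 0.336 = 0.51.

0.51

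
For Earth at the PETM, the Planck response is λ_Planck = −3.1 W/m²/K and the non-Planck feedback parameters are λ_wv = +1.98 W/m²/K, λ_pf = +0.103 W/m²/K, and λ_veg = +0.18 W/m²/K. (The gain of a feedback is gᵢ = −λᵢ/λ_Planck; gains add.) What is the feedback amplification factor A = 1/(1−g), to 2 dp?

Convert to gains: g_wv = 1.98/3.1 = 0.6387; g_pf = 0.103/3.1 = 0.03323; g_veg = 0.18/3.1 = 0.05806.
Total gain g = 0.72999.
A = 1/(1 − 0.72999) = 3.70.

3.70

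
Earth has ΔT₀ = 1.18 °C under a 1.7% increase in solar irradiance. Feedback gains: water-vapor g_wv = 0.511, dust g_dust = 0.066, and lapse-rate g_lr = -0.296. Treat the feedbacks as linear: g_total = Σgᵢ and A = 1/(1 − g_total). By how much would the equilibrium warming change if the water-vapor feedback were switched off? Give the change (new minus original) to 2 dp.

-0.68 °C

Original: g = 0.281, ΔT = 1.18/(1−0.281) = 1.6412 °C.
Without water-vapor: g' = -0.23, ΔT' = 1.18/(1+0.23) = 0.9593 °C.
Change = 0.9593 − 1.6412 = -0.68 °C.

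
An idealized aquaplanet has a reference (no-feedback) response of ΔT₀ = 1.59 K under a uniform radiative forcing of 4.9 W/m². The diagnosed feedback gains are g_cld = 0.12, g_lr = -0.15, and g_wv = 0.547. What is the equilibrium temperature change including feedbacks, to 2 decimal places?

Total gain g = 0.12 − 0.15 + 0.547 = 0.517.
Amplification A = 1/(1 − 0.517) = 2.07.
ΔT = 1.59 × 2.07 = 3.29 K.

3.29 K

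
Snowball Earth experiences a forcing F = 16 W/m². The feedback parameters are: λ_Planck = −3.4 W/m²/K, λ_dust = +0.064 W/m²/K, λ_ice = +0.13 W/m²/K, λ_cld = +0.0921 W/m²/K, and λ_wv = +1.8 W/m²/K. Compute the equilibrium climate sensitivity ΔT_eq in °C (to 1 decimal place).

Net feedback parameter λ = (−3.4) + (+0.064) + (+0.13) + (+0.0921) + (+1.8) = -1.3139 W/m²/K.
ΔT = −F/λ = −16/(-1.3139) = 12.2 °C.

12.2 °C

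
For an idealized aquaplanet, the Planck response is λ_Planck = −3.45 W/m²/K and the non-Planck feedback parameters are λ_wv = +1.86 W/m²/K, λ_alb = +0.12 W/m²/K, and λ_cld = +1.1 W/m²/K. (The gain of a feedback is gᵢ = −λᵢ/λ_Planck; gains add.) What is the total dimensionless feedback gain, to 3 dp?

Convert to gains: g_wv = 1.86/3.45 = 0.5391; g_alb = 0.12/3.45 = 0.03478; g_cld = 1.1/3.45 = 0.3188.
Total gain g = 0.89268.

0.893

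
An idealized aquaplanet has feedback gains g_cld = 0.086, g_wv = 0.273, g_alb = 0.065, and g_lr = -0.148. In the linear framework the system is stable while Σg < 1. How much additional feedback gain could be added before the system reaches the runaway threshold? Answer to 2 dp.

Current total gain = 0.086 + 0.273 + 0.065 − 0.148 = 0.276.
Margin to runaway = 1 − 0.276 = 0.72.

0.72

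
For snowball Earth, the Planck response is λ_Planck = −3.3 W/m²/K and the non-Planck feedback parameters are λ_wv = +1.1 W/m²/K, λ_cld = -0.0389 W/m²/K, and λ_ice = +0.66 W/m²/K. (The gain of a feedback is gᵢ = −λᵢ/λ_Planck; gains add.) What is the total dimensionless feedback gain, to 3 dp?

Convert to gains: g_wv = 1.1/3.3 = 0.3333; g_cld = -0.0389/3.3 = -0.01179; g_ice = 0.66/3.3 = 0.2.
Total gain g = 0.52151.

0.522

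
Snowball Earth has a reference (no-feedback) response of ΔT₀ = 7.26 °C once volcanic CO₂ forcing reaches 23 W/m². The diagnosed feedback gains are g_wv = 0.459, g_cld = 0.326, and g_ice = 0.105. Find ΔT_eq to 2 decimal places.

66.00 °C

Total gain g = 0.459 + 0.326 + 0.105 = 0.89.
Amplification A = 1/(1 − 0.89) = 9.091.
ΔT = 7.26 × 9.091 = 66.00 °C.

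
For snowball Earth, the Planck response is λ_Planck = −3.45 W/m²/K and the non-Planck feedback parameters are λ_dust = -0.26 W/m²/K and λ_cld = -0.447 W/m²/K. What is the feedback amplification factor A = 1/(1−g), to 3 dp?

0.830

Convert to gains: g_dust = -0.26/3.45 = -0.07536; g_cld = -0.447/3.45 = -0.1296.
Total gain g = -0.20496.
A = 1/(1 + 0.20496) = 0.830.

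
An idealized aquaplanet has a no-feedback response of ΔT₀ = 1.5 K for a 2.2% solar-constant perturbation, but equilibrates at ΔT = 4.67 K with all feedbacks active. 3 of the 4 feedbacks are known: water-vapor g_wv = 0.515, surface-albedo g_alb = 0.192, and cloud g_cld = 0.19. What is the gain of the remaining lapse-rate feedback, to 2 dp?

Amplification A = ΔT/ΔT₀ = 4.67/1.5 = 3.113.
Total gain g = 1 − 1/A = 1 − 1/3.113 = 0.6788.
Known gains sum to 0.515 + 0.192 + 0.19 = 0.897.
g_lr = 0.6788 − 0.897 = -0.22.

-0.22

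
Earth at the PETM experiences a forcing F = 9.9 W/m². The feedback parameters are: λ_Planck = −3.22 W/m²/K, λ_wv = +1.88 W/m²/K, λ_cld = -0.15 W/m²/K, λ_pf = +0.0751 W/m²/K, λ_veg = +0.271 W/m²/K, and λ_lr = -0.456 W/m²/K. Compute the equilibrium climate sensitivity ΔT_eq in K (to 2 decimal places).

6.19 K

Net feedback parameter λ = (−3.22) + (+1.88) + (-0.15) + (+0.0751) + (+0.271) + (-0.456) = -1.5999 W/m²/K.
ΔT = −F/λ = −9.9/(-1.5999) = 6.19 K.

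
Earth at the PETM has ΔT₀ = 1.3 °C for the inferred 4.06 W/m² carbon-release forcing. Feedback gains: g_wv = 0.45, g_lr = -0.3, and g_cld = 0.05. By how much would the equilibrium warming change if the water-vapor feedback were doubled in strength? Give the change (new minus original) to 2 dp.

Original: g = 0.2, ΔT = 1.3/(1−0.2) = 1.6250 °C.
With doubled water-vapor: g' = 0.65, ΔT' = 1.3/(1−0.65) = 3.7143 °C.
Change = 3.7143 − 1.6250 = 2.09 °C.

2.09 °C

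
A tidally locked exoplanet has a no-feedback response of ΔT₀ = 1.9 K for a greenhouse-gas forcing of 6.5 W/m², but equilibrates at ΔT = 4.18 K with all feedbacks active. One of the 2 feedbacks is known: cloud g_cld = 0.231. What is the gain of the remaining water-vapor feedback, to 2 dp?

0.31

Amplification A = ΔT/ΔT₀ = 4.18/1.9 = 2.2.
Total gain g = 1 − 1/A = 1 − 1/2.2 = 0.5455.
The known gain is 0.231.
g_wv = 0.5455 − 0.231 = 0.31.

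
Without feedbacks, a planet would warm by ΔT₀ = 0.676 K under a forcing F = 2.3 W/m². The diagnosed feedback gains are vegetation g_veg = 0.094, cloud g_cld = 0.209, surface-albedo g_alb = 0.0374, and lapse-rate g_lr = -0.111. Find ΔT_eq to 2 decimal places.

Total gain g = 0.094 + 0.209 + 0.0374 − 0.111 = 0.2294.
Amplification A = 1/(1 − 0.2294) = 1.298.
ΔT = 0.676 × 1.298 = 0.88 K.

0.88 K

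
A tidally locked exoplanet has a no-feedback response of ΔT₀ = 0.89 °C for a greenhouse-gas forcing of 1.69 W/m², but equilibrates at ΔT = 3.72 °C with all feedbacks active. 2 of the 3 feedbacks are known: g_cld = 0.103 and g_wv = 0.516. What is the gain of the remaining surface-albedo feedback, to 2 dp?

Amplification A = ΔT/ΔT₀ = 3.72/0.89 = 4.18.
Total gain g = 1 − 1/A = 1 − 1/4.18 = 0.7608.
Known gains sum to 0.103 + 0.516 = 0.619.
g_alb = 0.7608 − 0.619 = 0.14.

0.14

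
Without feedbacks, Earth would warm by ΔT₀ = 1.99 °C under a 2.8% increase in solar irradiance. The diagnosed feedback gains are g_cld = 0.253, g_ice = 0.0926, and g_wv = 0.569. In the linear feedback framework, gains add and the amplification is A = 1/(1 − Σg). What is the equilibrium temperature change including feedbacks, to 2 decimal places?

Total gain g = 0.253 + 0.0926 + 0.569 = 0.9146.
Amplification A = 1/(1 − 0.9146) = 11.71.
ΔT = 1.99 × 11.71 = 23.30 °C.

23.30 °C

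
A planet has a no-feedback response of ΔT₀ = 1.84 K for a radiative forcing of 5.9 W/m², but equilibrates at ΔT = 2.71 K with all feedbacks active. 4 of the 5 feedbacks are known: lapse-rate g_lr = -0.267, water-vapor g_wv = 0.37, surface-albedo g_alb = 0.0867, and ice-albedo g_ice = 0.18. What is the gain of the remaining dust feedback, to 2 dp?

Amplification A = ΔT/ΔT₀ = 2.71/1.84 = 1.473.
Total gain g = 1 − 1/A = 1 − 1/1.473 = 0.3211.
Known gains sum to -0.267 + 0.37 + 0.0867 + 0.18 = 0.3697.
g_dust = 0.3211 − 0.3697 = -0.05.

-0.05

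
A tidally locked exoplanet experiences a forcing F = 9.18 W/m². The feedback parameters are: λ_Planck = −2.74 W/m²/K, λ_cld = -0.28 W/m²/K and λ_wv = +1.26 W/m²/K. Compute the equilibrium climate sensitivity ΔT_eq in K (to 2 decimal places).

5.22 K

Net feedback parameter λ = (−2.74) + (-0.28) + (+1.26) = -1.76 W/m²/K.
ΔT = −F/λ = −9.18/(-1.76) = 5.22 K.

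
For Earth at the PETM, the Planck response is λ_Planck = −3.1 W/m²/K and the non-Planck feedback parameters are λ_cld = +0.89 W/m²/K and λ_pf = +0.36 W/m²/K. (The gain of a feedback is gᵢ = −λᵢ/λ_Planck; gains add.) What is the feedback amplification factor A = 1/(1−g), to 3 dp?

1.676

Convert to gains: g_cld = 0.89/3.1 = 0.2871; g_pf = 0.36/3.1 = 0.1161.
Total gain g = 0.4032.
A = 1/(1 − 0.4032) = 1.676.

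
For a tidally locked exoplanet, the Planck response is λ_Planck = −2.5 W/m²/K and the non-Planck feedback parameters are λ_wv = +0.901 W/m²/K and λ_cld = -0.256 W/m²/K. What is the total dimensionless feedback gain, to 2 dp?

Convert to gains: g_wv = 0.901/2.5 = 0.3604; g_cld = -0.256/2.5 = -0.1024.
Total gain g = 0.258.

0.26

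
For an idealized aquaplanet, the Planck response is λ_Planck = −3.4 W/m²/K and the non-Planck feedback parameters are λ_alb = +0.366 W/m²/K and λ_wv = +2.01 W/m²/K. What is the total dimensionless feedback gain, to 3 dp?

Convert to gains: g_alb = 0.366/3.4 = 0.1076; g_wv = 2.01/3.4 = 0.5912.
Total gain g = 0.6988.

0.699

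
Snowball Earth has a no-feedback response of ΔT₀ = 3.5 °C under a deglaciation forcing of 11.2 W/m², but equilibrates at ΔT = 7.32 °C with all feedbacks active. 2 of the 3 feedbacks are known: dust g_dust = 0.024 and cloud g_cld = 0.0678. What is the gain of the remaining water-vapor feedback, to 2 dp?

Amplification A = ΔT/ΔT₀ = 7.32/3.5 = 2.091.
Total gain g = 1 − 1/A = 1 − 1/2.091 = 0.5218.
Known gains sum to 0.024 + 0.0678 = 0.0918.
g_wv = 0.5218 − 0.0918 = 0.43.

0.43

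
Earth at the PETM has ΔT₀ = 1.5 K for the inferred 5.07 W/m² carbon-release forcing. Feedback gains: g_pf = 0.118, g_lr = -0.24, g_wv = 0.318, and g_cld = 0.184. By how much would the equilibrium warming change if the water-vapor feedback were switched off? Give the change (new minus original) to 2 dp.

Original: g = 0.38, ΔT = 1.5/(1−0.38) = 2.4194 K.
Without water-vapor: g' = 0.062, ΔT' = 1.5/(1−0.062) = 1.5991 K.
Change = 1.5991 − 2.4194 = -0.82 K.

-0.82 K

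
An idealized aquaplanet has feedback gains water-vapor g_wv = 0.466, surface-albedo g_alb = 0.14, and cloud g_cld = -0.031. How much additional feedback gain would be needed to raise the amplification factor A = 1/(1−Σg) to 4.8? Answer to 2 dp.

Current total gain = 0.575.
Target gain for A = 4.8: g* = 1 − 1/4.8 = 0.7917.
Additional gain needed = 0.7917 − 0.575 = 0.22.

0.22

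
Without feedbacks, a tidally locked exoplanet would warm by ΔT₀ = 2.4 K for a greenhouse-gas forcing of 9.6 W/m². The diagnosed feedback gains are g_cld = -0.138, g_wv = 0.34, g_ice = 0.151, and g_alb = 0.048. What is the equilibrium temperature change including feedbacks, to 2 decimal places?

4.01 K

Total gain g = -0.138 + 0.34 + 0.151 + 0.048 = 0.401.
Amplification A = 1/(1 − 0.401) = 1.669.
ΔT = 2.4 × 1.669 = 4.01 K.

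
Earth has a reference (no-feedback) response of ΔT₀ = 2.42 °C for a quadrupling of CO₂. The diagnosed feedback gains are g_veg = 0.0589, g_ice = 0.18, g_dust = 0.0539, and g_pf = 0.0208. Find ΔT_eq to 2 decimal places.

3.53 °C

Total gain g = 0.0589 + 0.18 + 0.0539 + 0.0208 = 0.3136.
Amplification A = 1/(1 − 0.3136) = 1.457.
ΔT = 2.42 × 1.457 = 3.53 °C.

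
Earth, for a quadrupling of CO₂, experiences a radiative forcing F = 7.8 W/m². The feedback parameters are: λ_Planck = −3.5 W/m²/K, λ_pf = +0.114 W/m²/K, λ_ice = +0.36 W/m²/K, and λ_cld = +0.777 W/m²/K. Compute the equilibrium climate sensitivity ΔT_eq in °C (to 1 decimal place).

Net feedback parameter λ = (−3.5) + (+0.114) + (+0.36) + (+0.777) = -2.249 W/m²/K.
ΔT = −F/λ = −7.8/(-2.249) = 3.5 °C.

3.5 °C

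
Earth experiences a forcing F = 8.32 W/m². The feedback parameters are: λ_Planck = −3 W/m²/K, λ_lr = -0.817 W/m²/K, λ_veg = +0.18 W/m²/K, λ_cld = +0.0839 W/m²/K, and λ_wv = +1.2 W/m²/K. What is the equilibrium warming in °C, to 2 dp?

3.54 °C

Net feedback parameter λ = (−3) + (-0.817) + (+0.18) + (+0.0839) + (+1.2) = -2.3531 W/m²/K.
ΔT = −F/λ = −8.32/(-2.3531) = 3.54 °C.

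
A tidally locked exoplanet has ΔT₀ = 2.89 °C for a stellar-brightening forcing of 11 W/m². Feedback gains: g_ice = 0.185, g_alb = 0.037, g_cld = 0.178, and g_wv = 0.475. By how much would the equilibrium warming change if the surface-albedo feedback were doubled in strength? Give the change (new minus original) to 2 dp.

Original: g = 0.875, ΔT = 2.89/(1−0.875) = 23.1200 °C.
With doubled surface-albedo: g' = 0.912, ΔT' = 2.89/(1−0.912) = 32.8409 °C.
Change = 32.8409 − 23.1200 = 9.72 °C.

9.72 °C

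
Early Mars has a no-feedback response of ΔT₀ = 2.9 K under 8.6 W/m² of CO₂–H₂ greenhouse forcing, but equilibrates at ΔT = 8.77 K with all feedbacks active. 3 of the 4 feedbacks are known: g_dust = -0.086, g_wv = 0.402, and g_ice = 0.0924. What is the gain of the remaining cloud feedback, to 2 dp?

0.26

Amplification A = ΔT/ΔT₀ = 8.77/2.9 = 3.024.
Total gain g = 1 − 1/A = 1 − 1/3.024 = 0.6693.
Known gains sum to -0.086 + 0.402 + 0.0924 = 0.4084.
g_cld = 0.6693 − 0.4084 = 0.26.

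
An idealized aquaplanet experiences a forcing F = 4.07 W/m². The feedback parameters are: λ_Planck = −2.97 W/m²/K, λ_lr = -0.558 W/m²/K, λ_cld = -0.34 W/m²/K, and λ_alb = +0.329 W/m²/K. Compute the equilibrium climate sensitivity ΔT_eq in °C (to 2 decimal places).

Net feedback parameter λ = (−2.97) + (-0.558) + (-0.34) + (+0.329) = -3.539 W/m²/K.
ΔT = −F/λ = −4.07/(-3.539) = 1.15 °C.

1.15 °C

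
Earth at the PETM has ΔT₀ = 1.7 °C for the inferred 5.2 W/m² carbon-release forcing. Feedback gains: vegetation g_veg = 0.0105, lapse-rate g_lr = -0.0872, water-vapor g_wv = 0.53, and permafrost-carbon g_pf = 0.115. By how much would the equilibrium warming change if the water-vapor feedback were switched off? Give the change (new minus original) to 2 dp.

-2.17 °C

Original: g = 0.5683, ΔT = 1.7/(1−0.5683) = 3.9379 °C.
Without water-vapor: g' = 0.0383, ΔT' = 1.7/(1−0.0383) = 1.7677 °C.
Change = 1.7677 − 3.9379 = -2.17 °C.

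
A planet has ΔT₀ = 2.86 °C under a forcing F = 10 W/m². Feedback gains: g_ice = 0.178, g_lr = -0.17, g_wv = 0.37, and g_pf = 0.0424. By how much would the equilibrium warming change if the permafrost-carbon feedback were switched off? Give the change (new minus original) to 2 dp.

Original: g = 0.4204, ΔT = 2.86/(1−0.4204) = 4.9344 °C.
Without permafrost-carbon: g' = 0.378, ΔT' = 2.86/(1−0.378) = 4.5981 °C.
Change = 4.5981 − 4.9344 = -0.34 °C.

-0.34 °C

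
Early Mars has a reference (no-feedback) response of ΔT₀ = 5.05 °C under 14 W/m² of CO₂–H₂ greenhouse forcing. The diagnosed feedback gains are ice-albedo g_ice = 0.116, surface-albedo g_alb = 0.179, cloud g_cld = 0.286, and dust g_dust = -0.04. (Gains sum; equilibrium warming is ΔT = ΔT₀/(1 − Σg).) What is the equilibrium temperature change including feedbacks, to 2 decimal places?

11.00 °C

Total gain g = 0.116 + 0.179 + 0.286 − 0.04 = 0.541.
Amplification A = 1/(1 − 0.541) = 2.179.
ΔT = 5.05 × 2.179 = 11.00 °C.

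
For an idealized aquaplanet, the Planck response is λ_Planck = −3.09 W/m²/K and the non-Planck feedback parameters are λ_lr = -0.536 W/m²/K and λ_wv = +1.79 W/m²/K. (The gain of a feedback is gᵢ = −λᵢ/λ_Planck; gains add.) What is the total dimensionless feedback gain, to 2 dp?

0.41

Convert to gains: g_lr = -0.536/3.09 = -0.1735; g_wv = 1.79/3.09 = 0.5793.
Total gain g = 0.4058.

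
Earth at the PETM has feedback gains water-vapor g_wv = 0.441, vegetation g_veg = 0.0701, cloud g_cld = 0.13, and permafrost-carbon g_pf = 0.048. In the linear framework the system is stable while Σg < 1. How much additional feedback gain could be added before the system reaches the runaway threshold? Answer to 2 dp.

0.31

Current total gain = 0.441 + 0.0701 + 0.13 + 0.048 = 0.6891.
Margin to runaway = 1 − 0.6891 = 0.31.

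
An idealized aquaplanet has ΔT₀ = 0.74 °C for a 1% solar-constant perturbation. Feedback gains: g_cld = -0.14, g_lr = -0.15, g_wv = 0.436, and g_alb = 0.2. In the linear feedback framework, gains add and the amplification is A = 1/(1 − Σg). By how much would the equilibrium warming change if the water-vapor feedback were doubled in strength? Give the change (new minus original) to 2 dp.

2.26 °C

Original: g = 0.346, ΔT = 0.74/(1−0.346) = 1.1315 °C.
With doubled water-vapor: g' = 0.782, ΔT' = 0.74/(1−0.782) = 3.3945 °C.
Change = 3.3945 − 1.1315 = 2.26 °C.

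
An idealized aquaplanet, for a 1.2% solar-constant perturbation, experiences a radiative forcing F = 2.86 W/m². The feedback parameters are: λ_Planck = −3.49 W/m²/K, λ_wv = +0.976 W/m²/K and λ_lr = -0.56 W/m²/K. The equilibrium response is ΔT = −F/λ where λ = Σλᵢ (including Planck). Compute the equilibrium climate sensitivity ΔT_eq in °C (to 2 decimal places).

0.93 °C

Net feedback parameter λ = (−3.49) + (+0.976) + (-0.56) = -3.074 W/m²/K.
ΔT = −F/λ = −2.86/(-3.074) = 0.93 °C.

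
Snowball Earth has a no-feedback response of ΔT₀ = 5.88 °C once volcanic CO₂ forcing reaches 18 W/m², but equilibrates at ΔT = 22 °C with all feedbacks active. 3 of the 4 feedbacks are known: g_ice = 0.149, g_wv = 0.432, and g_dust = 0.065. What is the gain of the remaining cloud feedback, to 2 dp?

Amplification A = ΔT/ΔT₀ = 22/5.88 = 3.741.
Total gain g = 1 − 1/A = 1 − 1/3.741 = 0.7327.
Known gains sum to 0.149 + 0.432 + 0.065 = 0.646.
g_cld = 0.7327 − 0.646 = 0.09.

0.09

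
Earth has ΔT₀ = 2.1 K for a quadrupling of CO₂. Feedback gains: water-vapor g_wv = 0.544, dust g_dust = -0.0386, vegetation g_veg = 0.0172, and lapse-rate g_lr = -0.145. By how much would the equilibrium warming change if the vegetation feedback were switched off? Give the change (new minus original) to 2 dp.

Original: g = 0.3776, ΔT = 2.1/(1−0.3776) = 3.3740 K.
Without vegetation: g' = 0.3604, ΔT' = 2.1/(1−0.3604) = 3.2833 K.
Change = 3.2833 − 3.3740 = -0.09 K.

-0.09 K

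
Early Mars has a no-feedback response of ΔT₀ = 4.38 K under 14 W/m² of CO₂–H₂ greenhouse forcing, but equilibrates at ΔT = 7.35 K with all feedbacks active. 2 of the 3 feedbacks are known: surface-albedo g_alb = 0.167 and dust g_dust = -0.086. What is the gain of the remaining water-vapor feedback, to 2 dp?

Amplification A = ΔT/ΔT₀ = 7.35/4.38 = 1.678.
Total gain g = 1 − 1/A = 1 − 1/1.678 = 0.4041.
Known gains sum to 0.167 − 0.086 = 0.081.
g_wv = 0.4041 − 0.081 = 0.32.

0.32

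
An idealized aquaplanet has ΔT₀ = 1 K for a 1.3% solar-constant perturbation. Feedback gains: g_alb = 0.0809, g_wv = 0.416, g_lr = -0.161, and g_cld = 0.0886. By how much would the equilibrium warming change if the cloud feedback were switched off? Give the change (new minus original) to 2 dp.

Original: g = 0.4245, ΔT = 1/(1−0.4245) = 1.7376 K.
Without cloud: g' = 0.3359, ΔT' = 1/(1−0.3359) = 1.5058 K.
Change = 1.5058 − 1.7376 = -0.23 K.

-0.23 K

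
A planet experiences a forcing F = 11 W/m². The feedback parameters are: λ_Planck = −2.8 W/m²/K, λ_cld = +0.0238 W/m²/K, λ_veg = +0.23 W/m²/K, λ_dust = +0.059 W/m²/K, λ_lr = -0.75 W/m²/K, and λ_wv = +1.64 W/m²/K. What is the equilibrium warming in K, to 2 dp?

6.89 K

Net feedback parameter λ = (−2.8) + (+0.0238) + (+0.23) + (+0.059) + (-0.75) + (+1.64) = -1.5972 W/m²/K.
ΔT = −F/λ = −11/(-1.5972) = 6.89 K.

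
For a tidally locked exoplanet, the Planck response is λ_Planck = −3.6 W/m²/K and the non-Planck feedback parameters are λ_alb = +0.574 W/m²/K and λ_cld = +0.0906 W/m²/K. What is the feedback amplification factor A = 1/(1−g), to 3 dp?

Convert to gains: g_alb = 0.574/3.6 = 0.1594; g_cld = 0.0906/3.6 = 0.02517.
Total gain g = 0.18457.
A = 1/(1 − 0.18457) = 1.226.

1.226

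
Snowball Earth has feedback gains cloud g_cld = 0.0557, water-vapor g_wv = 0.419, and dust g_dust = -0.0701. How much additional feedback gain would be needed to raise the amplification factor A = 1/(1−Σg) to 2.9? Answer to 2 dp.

Current total gain = 0.4046.
Target gain for A = 2.9: g* = 1 − 1/2.9 = 0.6552.
Additional gain needed = 0.6552 − 0.4046 = 0.25.

0.25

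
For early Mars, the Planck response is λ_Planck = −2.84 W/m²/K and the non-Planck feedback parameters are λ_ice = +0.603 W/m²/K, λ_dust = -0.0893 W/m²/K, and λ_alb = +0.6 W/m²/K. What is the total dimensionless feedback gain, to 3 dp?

0.392

Convert to gains: g_ice = 0.603/2.84 = 0.2123; g_dust = -0.0893/2.84 = -0.03144; g_alb = 0.6/2.84 = 0.2113.
Total gain g = 0.39216.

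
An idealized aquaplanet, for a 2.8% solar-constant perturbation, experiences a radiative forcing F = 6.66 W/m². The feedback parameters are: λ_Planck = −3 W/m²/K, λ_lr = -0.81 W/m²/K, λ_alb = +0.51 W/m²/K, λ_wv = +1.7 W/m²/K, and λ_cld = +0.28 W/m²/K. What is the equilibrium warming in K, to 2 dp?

5.05 K

Net feedback parameter λ = (−3) + (-0.81) + (+0.51) + (+1.7) + (+0.28) = -1.32 W/m²/K.
ΔT = −F/λ = −6.66/(-1.32) = 5.05 K.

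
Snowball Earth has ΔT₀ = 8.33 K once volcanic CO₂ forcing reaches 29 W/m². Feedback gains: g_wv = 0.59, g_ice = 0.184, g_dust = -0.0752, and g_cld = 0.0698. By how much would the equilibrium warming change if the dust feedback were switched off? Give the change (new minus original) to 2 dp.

Original: g = 0.7686, ΔT = 8.33/(1−0.7686) = 35.9983 K.
Without dust: g' = 0.8438, ΔT' = 8.33/(1−0.8438) = 53.3291 K.
Change = 53.3291 − 35.9983 = 17.33 K.

17.33 K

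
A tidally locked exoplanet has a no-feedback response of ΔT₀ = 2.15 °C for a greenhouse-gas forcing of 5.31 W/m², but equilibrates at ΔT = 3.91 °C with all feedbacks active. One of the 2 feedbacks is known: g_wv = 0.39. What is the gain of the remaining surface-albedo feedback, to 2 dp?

0.06

Amplification A = ΔT/ΔT₀ = 3.91/2.15 = 1.819.
Total gain g = 1 − 1/A = 1 − 1/1.819 = 0.4502.
The known gain is 0.39.
g_alb = 0.4502 − 0.39 = 0.06.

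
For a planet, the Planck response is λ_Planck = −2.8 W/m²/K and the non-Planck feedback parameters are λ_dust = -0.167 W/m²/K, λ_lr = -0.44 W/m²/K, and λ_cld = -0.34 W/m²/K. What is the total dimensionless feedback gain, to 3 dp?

Convert to gains: g_dust = -0.167/2.8 = -0.05964; g_lr = -0.44/2.8 = -0.1571; g_cld = -0.34/2.8 = -0.1214.
Total gain g = -0.33814.

-0.338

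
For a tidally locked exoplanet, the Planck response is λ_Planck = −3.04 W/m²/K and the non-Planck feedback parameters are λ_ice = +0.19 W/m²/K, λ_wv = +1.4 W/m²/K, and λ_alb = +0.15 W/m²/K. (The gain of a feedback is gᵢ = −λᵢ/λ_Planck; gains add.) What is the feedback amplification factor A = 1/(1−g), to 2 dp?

2.34

Convert to gains: g_ice = 0.19/3.04 = 0.0625; g_wv = 1.4/3.04 = 0.4605; g_alb = 0.15/3.04 = 0.04934.
Total gain g = 0.57234.
A = 1/(1 − 0.57234) = 2.34.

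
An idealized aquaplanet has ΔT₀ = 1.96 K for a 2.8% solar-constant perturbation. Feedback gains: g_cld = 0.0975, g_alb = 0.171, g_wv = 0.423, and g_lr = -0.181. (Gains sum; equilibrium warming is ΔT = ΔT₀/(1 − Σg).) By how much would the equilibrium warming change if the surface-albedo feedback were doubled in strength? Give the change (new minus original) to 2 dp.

Original: g = 0.5105, ΔT = 1.96/(1−0.5105) = 4.0041 K.
With doubled surface-albedo: g' = 0.6815, ΔT' = 1.96/(1−0.6815) = 6.1538 K.
Change = 6.1538 − 4.0041 = 2.15 K.

2.15 K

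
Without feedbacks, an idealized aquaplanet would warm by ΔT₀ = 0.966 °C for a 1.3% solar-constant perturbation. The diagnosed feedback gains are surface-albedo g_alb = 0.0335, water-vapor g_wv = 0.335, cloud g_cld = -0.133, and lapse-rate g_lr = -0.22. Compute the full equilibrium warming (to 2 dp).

0.98 °C

Total gain g = 0.0335 + 0.335 − 0.133 − 0.22 = 0.0155.
Amplification A = 1/(1 − 0.0155) = 1.016.
ΔT = 0.966 × 1.016 = 0.98 °C.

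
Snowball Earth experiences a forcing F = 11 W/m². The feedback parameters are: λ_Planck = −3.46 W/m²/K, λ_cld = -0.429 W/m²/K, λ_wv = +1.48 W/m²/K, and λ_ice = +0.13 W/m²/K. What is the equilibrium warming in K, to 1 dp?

Net feedback parameter λ = (−3.46) + (-0.429) + (+1.48) + (+0.13) = -2.279 W/m²/K.
ΔT = −F/λ = −11/(-2.279) = 4.8 K.

4.8 K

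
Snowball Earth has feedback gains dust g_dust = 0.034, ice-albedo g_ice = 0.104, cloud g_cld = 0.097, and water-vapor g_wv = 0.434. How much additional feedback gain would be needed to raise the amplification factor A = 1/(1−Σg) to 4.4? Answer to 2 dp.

0.10

Current total gain = 0.669.
Target gain for A = 4.4: g* = 1 − 1/4.4 = 0.7727.
Additional gain needed = 0.7727 − 0.669 = 0.10.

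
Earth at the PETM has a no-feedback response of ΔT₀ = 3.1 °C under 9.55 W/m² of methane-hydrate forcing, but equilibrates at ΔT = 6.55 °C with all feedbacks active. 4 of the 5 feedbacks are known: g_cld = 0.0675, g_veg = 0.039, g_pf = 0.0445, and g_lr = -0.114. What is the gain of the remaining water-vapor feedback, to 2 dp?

0.49

Amplification A = ΔT/ΔT₀ = 6.55/3.1 = 2.113.
Total gain g = 1 − 1/A = 1 − 1/2.113 = 0.5267.
Known gains sum to 0.0675 + 0.039 + 0.0445 − 0.114 = 0.037.
g_wv = 0.5267 − 0.037 = 0.49.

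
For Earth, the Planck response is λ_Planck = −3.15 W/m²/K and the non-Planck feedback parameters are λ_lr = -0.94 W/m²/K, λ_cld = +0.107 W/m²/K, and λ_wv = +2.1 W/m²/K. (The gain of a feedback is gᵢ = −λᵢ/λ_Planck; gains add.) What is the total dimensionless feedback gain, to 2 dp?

Convert to gains: g_lr = -0.94/3.15 = -0.2984; g_cld = 0.107/3.15 = 0.03397; g_wv = 2.1/3.15 = 0.6667.
Total gain g = 0.40227.

0.40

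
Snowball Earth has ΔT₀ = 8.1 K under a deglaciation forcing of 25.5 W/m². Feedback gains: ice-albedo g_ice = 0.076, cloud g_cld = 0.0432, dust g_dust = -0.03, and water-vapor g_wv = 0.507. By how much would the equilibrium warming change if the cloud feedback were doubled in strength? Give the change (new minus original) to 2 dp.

2.40 K

Original: g = 0.5962, ΔT = 8.1/(1−0.5962) = 20.0594 K.
With doubled cloud: g' = 0.6394, ΔT' = 8.1/(1−0.6394) = 22.4626 K.
Change = 22.4626 − 20.0594 = 2.40 K.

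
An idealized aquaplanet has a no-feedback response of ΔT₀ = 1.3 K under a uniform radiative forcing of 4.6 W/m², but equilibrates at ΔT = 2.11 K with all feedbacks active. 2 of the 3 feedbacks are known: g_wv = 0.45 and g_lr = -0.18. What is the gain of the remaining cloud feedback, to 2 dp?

0.11

Amplification A = ΔT/ΔT₀ = 2.11/1.3 = 1.623.
Total gain g = 1 − 1/A = 1 − 1/1.623 = 0.3839.
Known gains sum to 0.45 − 0.18 = 0.27.
g_cld = 0.3839 − 0.27 = 0.11.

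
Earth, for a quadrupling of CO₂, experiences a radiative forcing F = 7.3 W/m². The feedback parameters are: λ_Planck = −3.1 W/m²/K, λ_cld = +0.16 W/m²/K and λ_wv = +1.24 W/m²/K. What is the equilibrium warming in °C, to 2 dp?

Net feedback parameter λ = (−3.1) + (+0.16) + (+1.24) = -1.7 W/m²/K.
ΔT = −F/λ = −7.3/(-1.7) = 4.29 °C.

4.29 °C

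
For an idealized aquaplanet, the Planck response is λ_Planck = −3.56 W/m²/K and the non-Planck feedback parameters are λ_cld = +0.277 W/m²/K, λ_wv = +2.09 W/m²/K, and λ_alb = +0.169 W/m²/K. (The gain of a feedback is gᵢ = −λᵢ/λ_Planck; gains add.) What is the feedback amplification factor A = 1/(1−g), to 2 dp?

3.48

Convert to gains: g_cld = 0.277/3.56 = 0.07781; g_wv = 2.09/3.56 = 0.5871; g_alb = 0.169/3.56 = 0.04747.
Total gain g = 0.71238.
A = 1/(1 − 0.71238) = 3.48.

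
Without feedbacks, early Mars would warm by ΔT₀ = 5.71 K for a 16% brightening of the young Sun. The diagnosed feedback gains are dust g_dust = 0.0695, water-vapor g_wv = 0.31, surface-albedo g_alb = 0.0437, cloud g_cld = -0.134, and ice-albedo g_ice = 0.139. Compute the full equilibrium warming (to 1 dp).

10.0 K

Total gain g = 0.0695 + 0.31 + 0.0437 − 0.134 + 0.139 = 0.4282.
Amplification A = 1/(1 − 0.4282) = 1.749.
ΔT = 5.71 × 1.749 = 10.0 K.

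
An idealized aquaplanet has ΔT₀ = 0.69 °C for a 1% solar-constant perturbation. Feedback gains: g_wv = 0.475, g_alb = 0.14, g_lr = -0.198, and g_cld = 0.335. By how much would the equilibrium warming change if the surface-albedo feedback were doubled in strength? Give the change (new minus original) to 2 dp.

3.61 °C

Original: g = 0.752, ΔT = 0.69/(1−0.752) = 2.7823 °C.
With doubled surface-albedo: g' = 0.892, ΔT' = 0.69/(1−0.892) = 6.3889 °C.
Change = 6.3889 − 2.7823 = 3.61 °C.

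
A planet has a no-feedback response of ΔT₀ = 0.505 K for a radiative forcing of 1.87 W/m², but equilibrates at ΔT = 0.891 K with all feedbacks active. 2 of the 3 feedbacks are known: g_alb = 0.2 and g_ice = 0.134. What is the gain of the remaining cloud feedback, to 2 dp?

Amplification A = ΔT/ΔT₀ = 0.891/0.505 = 1.764.
Total gain g = 1 − 1/A = 1 − 1/1.764 = 0.4331.
Known gains sum to 0.2 + 0.134 = 0.334.
g_cld = 0.4331 − 0.334 = 0.10.

0.10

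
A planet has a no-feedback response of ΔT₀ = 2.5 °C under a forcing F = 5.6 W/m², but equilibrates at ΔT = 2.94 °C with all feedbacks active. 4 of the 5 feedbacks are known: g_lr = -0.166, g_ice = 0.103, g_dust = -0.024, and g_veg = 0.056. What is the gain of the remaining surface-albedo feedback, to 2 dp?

Amplification A = ΔT/ΔT₀ = 2.94/2.5 = 1.176.
Total gain g = 1 − 1/A = 1 − 1/1.176 = 0.1497.
Known gains sum to -0.166 + 0.103 − 0.024 + 0.056 = -0.031.
g_alb = 0.1497 + 0.031 = 0.18.

0.18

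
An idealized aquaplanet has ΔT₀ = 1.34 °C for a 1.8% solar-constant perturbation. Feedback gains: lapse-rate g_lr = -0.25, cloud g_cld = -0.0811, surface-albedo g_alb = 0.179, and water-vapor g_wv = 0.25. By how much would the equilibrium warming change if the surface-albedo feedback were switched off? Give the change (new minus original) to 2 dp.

-0.25 °C

Original: g = 0.0979, ΔT = 1.34/(1−0.0979) = 1.4854 °C.
Without surface-albedo: g' = -0.0811, ΔT' = 1.34/(1+0.0811) = 1.2395 °C.
Change = 1.2395 − 1.4854 = -0.25 °C.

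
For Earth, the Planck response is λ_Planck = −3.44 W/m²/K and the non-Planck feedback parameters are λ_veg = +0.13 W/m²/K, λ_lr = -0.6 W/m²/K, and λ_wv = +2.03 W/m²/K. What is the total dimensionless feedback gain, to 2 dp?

0.45

Convert to gains: g_veg = 0.13/3.44 = 0.03779; g_lr = -0.6/3.44 = -0.1744; g_wv = 2.03/3.44 = 0.5901.
Total gain g = 0.45349.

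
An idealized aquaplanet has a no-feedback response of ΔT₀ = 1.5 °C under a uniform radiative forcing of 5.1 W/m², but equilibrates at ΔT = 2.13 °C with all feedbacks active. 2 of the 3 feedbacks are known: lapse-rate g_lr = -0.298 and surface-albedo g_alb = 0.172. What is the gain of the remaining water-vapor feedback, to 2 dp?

0.42

Amplification A = ΔT/ΔT₀ = 2.13/1.5 = 1.42.
Total gain g = 1 − 1/A = 1 − 1/1.42 = 0.2958.
Known gains sum to -0.298 + 0.172 = -0.126.
g_wv = 0.2958 + 0.126 = 0.42.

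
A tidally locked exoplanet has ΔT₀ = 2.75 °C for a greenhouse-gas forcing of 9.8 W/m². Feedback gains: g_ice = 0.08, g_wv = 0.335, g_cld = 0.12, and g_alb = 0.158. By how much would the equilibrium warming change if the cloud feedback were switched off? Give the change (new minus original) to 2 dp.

Original: g = 0.693, ΔT = 2.75/(1−0.693) = 8.9577 °C.
Without cloud: g' = 0.573, ΔT' = 2.75/(1−0.573) = 6.4403 °C.
Change = 6.4403 − 8.9577 = -2.52 °C.

-2.52 °C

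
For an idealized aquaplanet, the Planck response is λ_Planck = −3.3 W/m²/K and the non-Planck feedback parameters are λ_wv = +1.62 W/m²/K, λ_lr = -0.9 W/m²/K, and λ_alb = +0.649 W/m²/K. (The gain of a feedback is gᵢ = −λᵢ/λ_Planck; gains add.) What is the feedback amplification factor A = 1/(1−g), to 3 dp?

1.709

Convert to gains: g_wv = 1.62/3.3 = 0.4909; g_lr = -0.9/3.3 = -0.2727; g_alb = 0.649/3.3 = 0.1967.
Total gain g = 0.4149.
A = 1/(1 − 0.4149) = 1.709.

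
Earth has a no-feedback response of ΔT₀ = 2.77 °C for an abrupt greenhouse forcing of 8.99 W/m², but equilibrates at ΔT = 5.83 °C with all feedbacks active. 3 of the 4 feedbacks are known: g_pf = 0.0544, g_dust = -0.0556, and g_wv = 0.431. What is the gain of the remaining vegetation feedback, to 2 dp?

Amplification A = ΔT/ΔT₀ = 5.83/2.77 = 2.105.
Total gain g = 1 − 1/A = 1 − 1/2.105 = 0.5249.
Known gains sum to 0.0544 − 0.0556 + 0.431 = 0.4298.
g_veg = 0.5249 − 0.4298 = 0.10.

0.10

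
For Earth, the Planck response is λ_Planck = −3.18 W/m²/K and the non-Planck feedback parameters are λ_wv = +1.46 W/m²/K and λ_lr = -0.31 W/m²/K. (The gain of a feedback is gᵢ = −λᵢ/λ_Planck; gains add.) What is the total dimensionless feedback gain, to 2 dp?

0.36

Convert to gains: g_wv = 1.46/3.18 = 0.4591; g_lr = -0.31/3.18 = -0.09748.
Total gain g = 0.36162.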